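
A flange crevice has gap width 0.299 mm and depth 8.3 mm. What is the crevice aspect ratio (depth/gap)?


Aspect ratio = depth / gap
Ratio = 8.3 / 0.299 = 27.8

27.8


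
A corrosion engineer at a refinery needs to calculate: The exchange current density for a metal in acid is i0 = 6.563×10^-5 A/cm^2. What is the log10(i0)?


i0 = 6.563×10^-5 A/cm^2
log10(i0) = -4.183

-4.183


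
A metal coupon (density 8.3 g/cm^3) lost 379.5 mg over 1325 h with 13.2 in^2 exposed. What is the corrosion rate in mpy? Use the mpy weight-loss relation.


Apply the mpy weight-loss relation: CR = 534 * W / (D * A * T)
Numerator: 534 * 379.5 = 202653.0
Denominator: 8.3 * 13.2 * 1325 = 145167.0
CR = 202653.0 / 145167.0 = 1.396 mpy

1.396 mpy


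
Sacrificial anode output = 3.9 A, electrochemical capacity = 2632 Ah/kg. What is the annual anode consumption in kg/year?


Annual consumption = current * hours per year / capacity
Rate = 3.9 * 8760 / 2632 = 13.0 kg/year

13.0 kg/year


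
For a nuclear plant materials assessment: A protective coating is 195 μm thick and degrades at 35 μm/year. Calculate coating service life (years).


Service life = thickness / degradation rate
Life = 195 / 35 = 5.6 years

5.6 years


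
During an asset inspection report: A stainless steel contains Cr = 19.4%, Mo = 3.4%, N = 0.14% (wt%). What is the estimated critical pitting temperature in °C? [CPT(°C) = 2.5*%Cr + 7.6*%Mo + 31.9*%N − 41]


Apply the ASTM G48 empirical CPT estimate: CPT(°C) = 2.5*%Cr + 7.6*%Mo + 31.9*%N − 41
2.5*19.4 = 48.5; 7.6*3.4 = 25.84; 31.9*0.14 = 4.466
CPT = 48.5 + 25.84 + 4.466 − 41 = 37.806 °C
Rounded to 0.1 °C: CPT ≈ 37.8 °C

37.8 °C


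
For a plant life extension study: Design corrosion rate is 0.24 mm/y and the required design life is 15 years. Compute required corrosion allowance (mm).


Corrosion allowance = CR × design life
CA = 0.24 * 15 = 3.6 mm

3.6 mm


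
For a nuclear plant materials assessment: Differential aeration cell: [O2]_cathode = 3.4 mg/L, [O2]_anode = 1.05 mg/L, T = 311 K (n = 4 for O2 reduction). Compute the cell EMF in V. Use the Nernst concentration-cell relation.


Apply the Nernst concentration-cell relation: E = (RT/nF)*ln(C_cathode/C_anode)
RT/nF = 8.314*311/(4*96485) = 0.00669963 V
ln(3.4/1.05) = 1.17499
E = 0.00669963 * 1.17499 = 0.00787 V

0.00787 V


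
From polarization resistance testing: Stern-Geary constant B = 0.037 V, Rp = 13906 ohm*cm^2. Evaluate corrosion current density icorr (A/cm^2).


Apply the Stern-Geary relation: icorr = B / Rp
icorr = 0.037 / 13906 = 2.661×10^-6 A/cm^2

2.661×10^-6 A/cm^2


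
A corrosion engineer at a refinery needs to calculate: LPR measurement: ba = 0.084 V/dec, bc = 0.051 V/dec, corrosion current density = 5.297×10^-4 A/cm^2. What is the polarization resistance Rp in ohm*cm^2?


Apply the Stern-Geary equation: Rp = ba*bc / (2.303*icorr*(ba+bc))
ba*bc = 0.084*0.051 = 0.004284
ba+bc = 0.135; 2.303*icorr*(ba+bc) = 2.303*5.297×10^-4*0.135 = 1.6468638×10^-4
Rp = 0.004284 / 1.6468638×10^-4 = 26.01 ohm*cm^2

26.01 ohm*cm^2


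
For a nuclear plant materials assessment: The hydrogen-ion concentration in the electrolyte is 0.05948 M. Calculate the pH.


pH = −log10[H+]
pH = −log10(0.05948) = 1.23

1.23


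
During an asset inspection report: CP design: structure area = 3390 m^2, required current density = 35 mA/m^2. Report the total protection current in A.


I = area * current density, then convert mA → A (÷1000)
I = 3390 * 35 / 1000 = 118.65 A

118.65 A


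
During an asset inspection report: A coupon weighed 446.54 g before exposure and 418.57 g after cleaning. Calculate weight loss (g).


Weight loss = initial − final
WL = 446.54 − 418.57 = 27.97 g

27.97 g


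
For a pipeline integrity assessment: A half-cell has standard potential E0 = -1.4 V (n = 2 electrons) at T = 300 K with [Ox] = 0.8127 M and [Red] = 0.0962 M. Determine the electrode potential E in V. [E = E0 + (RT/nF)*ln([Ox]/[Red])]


Apply the Nernst equation: E = E0 + (RT/nF)*ln([Ox]/[Red])
Step 1: RT/nF = 8.314*300/(2*96485) = 0.01292533 V
Step 2: [Ox]/[Red] = 0.8127/0.0962 = 8.448025
Step 3: ln(8.448025) = 2.133933
Step 4: correction = 0.01292533 * 2.133933 = 0.0276 V
E = -1.4 + 0.0276 = -1.3724 V

-1.3724 V


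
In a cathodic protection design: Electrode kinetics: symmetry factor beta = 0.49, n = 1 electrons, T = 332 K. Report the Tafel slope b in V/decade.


Apply the Tafel slope relation: b = 2.303*R*T/(beta*n*F)
Numerator: 2.303 * 8.314 * 332 = 6356.85
Denominator: 0.49 * 1 * 96485 = 47277.65
b = 6356.85 / 47277.65 = 0.1345 V/decade

0.1345 V/decade


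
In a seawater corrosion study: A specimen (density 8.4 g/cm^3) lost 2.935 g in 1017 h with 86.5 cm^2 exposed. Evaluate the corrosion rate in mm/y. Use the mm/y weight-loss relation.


Apply the mm/y weight-loss relation: CR = 87600 * W / (D * A * T)
Numerator: 87600 * 2.935 = 257106.0
Denominator: 8.4 * 86.5 * 1017 = 738952.2
CR = 257106.0 / 738952.2 = 0.34793 mm/y

0.34793 mm/y


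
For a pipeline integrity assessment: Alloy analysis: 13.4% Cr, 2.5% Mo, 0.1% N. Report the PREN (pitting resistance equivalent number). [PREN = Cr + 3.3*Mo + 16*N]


Apply the PREN formula: PREN = Cr + 3.3*Mo + 16*N
PREN = 13.4 + 3.3*2.5 + 16*0.1
PREN = 13.4 + 8.25 + 1.6 = 23.25

23.25


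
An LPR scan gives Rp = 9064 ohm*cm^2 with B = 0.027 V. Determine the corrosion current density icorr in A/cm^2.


Apply the Stern-Geary relation: icorr = B / Rp
icorr = 0.027 / 9064 = 2.979×10^-6 A/cm^2

2.979×10^-6 A/cm^2


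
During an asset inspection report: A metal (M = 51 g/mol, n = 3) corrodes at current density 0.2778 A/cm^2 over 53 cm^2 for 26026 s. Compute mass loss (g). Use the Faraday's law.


Apply Faraday's law: m = i*A*t*M / (n*F)
Total charge passed Q = i*A*t = 0.2778*53*26026 = 383191.2084 C
m = Q*M/(n*F) = 383191.2084*51/(3*96485) = 67.5157 g

67.5157 g


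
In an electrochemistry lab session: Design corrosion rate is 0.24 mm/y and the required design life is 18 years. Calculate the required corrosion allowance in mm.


Corrosion allowance = CR × design life
CA = 0.24 * 18 = 4.32 mm

4.32 mm


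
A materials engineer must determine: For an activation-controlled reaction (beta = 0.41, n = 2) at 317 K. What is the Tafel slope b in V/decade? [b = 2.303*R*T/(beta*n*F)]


Apply the Tafel slope relation: b = 2.303*R*T/(beta*n*F)
Numerator: 2.303 * 8.314 * 317 = 6069.64
Denominator: 0.41 * 2 * 96485 = 79117.7
b = 6069.64 / 79117.7 = 0.077 V/decade

0.077 V/decade


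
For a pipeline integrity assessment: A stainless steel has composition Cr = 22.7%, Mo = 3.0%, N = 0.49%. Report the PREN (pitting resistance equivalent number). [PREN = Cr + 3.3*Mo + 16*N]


Apply the PREN formula: PREN = Cr + 3.3*Mo + 16*N
PREN = 22.7 + 3.3*3.0 + 16*0.49
PREN = 22.7 + 9.9 + 7.84 = 40.44

40.44


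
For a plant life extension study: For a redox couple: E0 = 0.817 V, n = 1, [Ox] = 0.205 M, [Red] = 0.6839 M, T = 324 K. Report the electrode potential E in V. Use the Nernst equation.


Apply the Nernst equation: E = E0 + (RT/nF)*ln([Ox]/[Red])
Step 1: RT/nF = 8.314*324/(1*96485) = 0.0279187 V
Step 2: [Ox]/[Red] = 0.205/0.6839 = 0.299751
Step 3: ln(0.299751) = -1.204803
Step 4: correction = 0.0279187 * -1.204803 = -0.034 V
E = 0.817 + -0.034 = 0.783 V

0.783 V


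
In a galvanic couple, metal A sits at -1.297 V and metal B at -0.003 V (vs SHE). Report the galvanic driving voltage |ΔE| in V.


Driving voltage is the absolute potential difference.
|ΔE| = |-1.297 − (-0.003)| = 1.294 V

1.294 V


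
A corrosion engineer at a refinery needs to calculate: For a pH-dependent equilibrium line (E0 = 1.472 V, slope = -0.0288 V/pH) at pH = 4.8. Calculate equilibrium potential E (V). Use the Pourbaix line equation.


Apply the Pourbaix line equation: E = E0 + slope*pH
E = 1.472 + (-0.0288)*4.8 = 1.472 + (-0.13824) = 1.33376 V
Rounded to 3 decimal places: E = 1.334 V

1.334 V


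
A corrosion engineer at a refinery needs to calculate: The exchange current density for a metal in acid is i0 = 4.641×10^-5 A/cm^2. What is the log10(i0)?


i0 = 4.641×10^-5 A/cm^2
log10(i0) = -4.333

-4.333


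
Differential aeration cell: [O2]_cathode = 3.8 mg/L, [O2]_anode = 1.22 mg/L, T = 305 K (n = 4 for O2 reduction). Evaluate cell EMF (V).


Apply the Nernst concentration-cell relation: E = (RT/nF)*ln(C_cathode/C_anode)
RT/nF = 8.314*305/(4*96485) = 0.00657037 V
ln(3.8/1.22) = 1.13615
E = 0.00657037 * 1.13615 = 0.00746 V

0.00746 V


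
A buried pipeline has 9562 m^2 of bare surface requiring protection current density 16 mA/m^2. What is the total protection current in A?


I = area * current density, then convert mA → A (÷1000)
I = 9562 * 16 / 1000 = 152.99 A

152.99 A


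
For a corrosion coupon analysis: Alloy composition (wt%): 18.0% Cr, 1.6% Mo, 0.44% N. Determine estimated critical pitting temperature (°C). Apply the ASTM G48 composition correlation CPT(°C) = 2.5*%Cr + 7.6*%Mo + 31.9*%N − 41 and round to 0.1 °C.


Apply the ASTM G48 empirical CPT estimate: CPT(°C) = 2.5*%Cr + 7.6*%Mo + 31.9*%N − 41
2.5*18.0 = 45; 7.6*1.6 = 12.16; 31.9*0.44 = 14.036
CPT = 45 + 12.16 + 14.036 − 41 = 30.196 °C
Rounded to 0.1 °C: CPT ≈ 30.2 °C

30.2 °C


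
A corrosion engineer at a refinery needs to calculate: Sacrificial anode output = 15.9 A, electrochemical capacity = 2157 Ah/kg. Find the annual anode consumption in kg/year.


Annual consumption = current * hours per year / capacity
Rate = 15.9 * 8760 / 2157 = 64.6 kg/year

64.6 kg/year


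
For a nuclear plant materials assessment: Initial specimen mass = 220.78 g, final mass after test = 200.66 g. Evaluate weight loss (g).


Weight loss = initial − final
WL = 220.78 − 200.66 = 20.12 g

20.12 g


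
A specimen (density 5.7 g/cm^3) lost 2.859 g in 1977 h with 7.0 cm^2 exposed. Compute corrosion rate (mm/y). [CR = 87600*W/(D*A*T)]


Apply the mm/y weight-loss relation: CR = 87600 * W / (D * A * T)
Numerator: 87600 * 2.859 = 250448.4
Denominator: 5.7 * 7.0 * 1977 = 78882.3
CR = 250448.4 / 78882.3 = 3.174963 mm/y

3.174963 mm/y


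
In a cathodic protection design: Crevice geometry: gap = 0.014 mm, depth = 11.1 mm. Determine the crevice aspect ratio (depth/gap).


Aspect ratio = depth / gap
Ratio = 11.1 / 0.014 = 792.9

792.9


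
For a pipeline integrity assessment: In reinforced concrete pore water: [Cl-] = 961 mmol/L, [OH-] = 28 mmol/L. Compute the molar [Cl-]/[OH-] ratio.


Threshold parameter = [Cl-] / [OH-] (molar basis; both in mmol/L, so units cancel)
Ratio = 961 / 28 = 34.32

34.32


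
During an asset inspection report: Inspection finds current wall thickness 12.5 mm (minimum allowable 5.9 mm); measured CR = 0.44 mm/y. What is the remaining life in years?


Apply the remaining-life relation: RL = (t_current − t_min) / CR
RL = (12.5 − 5.9) / 0.44 = 6.6 / 0.44 = 15.0 years

15.0 years


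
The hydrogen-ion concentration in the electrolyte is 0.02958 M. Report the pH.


pH = −log10[H+]
pH = −log10(0.02958) = 1.53

1.53


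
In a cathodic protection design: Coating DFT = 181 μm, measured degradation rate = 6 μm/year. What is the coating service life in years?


Service life = thickness / degradation rate
Life = 181 / 6 = 30.2 years

30.2 years


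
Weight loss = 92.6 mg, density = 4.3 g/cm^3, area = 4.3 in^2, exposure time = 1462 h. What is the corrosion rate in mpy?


Apply the mpy weight-loss relation: CR = 534 * W / (D * A * T)
Numerator: 534 * 92.6 = 49448.4
Denominator: 4.3 * 4.3 * 1462 = 27032.38
CR = 49448.4 / 27032.38 = 1.829 mpy

1.829 mpy


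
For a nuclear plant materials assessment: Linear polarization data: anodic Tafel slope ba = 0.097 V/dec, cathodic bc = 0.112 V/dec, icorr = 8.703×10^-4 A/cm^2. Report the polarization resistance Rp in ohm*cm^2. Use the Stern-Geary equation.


Apply the Stern-Geary equation: Rp = ba*bc / (2.303*icorr*(ba+bc))
ba*bc = 0.097*0.112 = 0.010864
ba+bc = 0.209; 2.303*icorr*(ba+bc) = 2.303*8.703×10^-4*0.209 = 4.1889889×10^-4
Rp = 0.010864 / 4.1889889×10^-4 = 25.93 ohm*cm^2

25.93 ohm*cm^2


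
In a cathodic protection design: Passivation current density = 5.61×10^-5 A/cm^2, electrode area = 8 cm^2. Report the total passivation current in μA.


I = i_pass * A, then convert A → μA (×10^6)
I = 5.61×10^-5 * 8 * 10^6 = 448.8 μA

448.8 μA


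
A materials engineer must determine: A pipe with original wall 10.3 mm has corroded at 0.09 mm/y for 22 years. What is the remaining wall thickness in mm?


Remaining wall = original − CR × time
t = 10.3 − 0.09*22 = 10.3 − 1.98 = 8.32 mm

8.32 mm


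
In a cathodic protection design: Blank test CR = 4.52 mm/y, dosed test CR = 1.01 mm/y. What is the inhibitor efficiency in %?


Apply the inhibitor-efficiency definition: IE = (CR_blank − CR_inh)/CR_blank × 100
IE = (4.52 − 1.01) / 4.52 × 100
IE = 3.51 / 4.52 × 100 = 77.7 %

77.7 %


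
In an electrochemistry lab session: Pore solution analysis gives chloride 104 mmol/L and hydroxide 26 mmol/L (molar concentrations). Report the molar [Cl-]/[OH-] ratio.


Threshold parameter = [Cl-] / [OH-] (molar basis; both in mmol/L, so units cancel)
Ratio = 104 / 26 = 4.0

4.0


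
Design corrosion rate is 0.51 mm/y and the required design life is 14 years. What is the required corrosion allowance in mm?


Corrosion allowance = CR × design life
CA = 0.51 * 14 = 7.14 mm

7.14 mm


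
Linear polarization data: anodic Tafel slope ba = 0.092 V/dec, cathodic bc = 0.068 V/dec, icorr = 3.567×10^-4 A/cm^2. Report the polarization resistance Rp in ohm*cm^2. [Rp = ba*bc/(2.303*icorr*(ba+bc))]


Apply the Stern-Geary equation: Rp = ba*bc / (2.303*icorr*(ba+bc))
ba*bc = 0.092*0.068 = 0.006256
ba+bc = 0.16; 2.303*icorr*(ba+bc) = 2.303*3.567×10^-4*0.16 = 1.3143682×10^-4
Rp = 0.006256 / 1.3143682×10^-4 = 47.6 ohm*cm^2

47.6 ohm*cm^2


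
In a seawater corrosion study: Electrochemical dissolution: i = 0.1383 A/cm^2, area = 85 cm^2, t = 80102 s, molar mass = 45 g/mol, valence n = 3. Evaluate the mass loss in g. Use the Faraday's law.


Apply Faraday's law: m = i*A*t*M / (n*F)
Total charge passed Q = i*A*t = 0.1383*85*80102 = 941639.061 C
m = Q*M/(n*F) = 941639.061*45/(3*96485) = 146.39152 g

146.39152 g


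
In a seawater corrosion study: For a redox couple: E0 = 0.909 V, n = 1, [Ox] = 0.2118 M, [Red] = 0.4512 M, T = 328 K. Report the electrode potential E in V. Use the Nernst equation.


Apply the Nernst equation: E = E0 + (RT/nF)*ln([Ox]/[Red])
Step 1: RT/nF = 8.314*328/(1*96485) = 0.02826338 V
Step 2: [Ox]/[Red] = 0.2118/0.4512 = 0.469415
Step 3: ln(0.469415) = -0.756268
Step 4: correction = 0.02826338 * -0.756268 = -0.021 V
E = 0.909 + -0.021 = 0.888 V

0.888 V


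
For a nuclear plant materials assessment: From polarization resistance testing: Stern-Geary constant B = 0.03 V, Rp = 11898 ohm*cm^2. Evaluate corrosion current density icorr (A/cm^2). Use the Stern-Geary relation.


Apply the Stern-Geary relation: icorr = B / Rp
icorr = 0.03 / 11898 = 2.521×10^-6 A/cm^2

2.521×10^-6 A/cm^2


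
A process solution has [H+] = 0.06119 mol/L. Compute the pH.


pH = −log10[H+]
pH = −log10(0.06119) = 1.21

1.21


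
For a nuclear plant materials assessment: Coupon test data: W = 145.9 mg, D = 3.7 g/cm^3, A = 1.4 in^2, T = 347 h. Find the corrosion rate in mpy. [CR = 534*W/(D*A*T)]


Apply the mpy weight-loss relation: CR = 534 * W / (D * A * T)
Numerator: 534 * 145.9 = 77910.6
Denominator: 3.7 * 1.4 * 347 = 1797.46
CR = 77910.6 / 1797.46 = 43.34483 mpy

43.34483 mpy


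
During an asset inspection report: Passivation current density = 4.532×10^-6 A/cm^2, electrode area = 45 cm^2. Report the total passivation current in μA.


I = i_pass * A, then convert A → μA (×10^6)
I = 4.532×10^-6 * 45 * 10^6 = 203.94 μA

203.94 μA


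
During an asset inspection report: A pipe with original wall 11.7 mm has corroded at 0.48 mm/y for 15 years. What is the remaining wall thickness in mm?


Remaining wall = original − CR × time
t = 11.7 − 0.48*15 = 11.7 − 7.2 = 4.5 mm

4.5 mm


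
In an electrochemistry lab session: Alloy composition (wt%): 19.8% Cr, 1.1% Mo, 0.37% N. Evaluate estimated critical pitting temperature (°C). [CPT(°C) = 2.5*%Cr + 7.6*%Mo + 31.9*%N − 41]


Apply the ASTM G48 empirical CPT estimate: CPT(°C) = 2.5*%Cr + 7.6*%Mo + 31.9*%N − 41
2.5*19.8 = 49.5; 7.6*1.1 = 8.36; 31.9*0.37 = 11.803
CPT = 49.5 + 8.36 + 11.803 − 41 = 28.663 °C
Rounded to 0.1 °C: CPT ≈ 28.7 °C

28.7 °C


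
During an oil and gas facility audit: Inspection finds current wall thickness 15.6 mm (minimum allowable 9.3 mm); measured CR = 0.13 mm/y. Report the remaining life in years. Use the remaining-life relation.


Apply the remaining-life relation: RL = (t_current − t_min) / CR
RL = (15.6 − 9.3) / 0.13 = 6.3 / 0.13 = 48.5 years

48.5 years


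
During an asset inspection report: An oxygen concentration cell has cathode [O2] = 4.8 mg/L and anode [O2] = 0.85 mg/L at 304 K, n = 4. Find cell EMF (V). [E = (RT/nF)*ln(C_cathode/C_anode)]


Apply the Nernst concentration-cell relation: E = (RT/nF)*ln(C_cathode/C_anode)
RT/nF = 8.314*304/(4*96485) = 0.00654883 V
ln(4.8/0.85) = 1.73113
E = 0.00654883 * 1.73113 = 0.01134 V

0.01134 V


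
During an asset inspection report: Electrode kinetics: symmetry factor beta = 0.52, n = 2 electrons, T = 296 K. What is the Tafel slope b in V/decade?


Apply the Tafel slope relation: b = 2.303*R*T/(beta*n*F)
Numerator: 2.303 * 8.314 * 296 = 5667.55
Denominator: 0.52 * 2 * 96485 = 100344.4
b = 5667.55 / 100344.4 = 0.0565 V/decade

0.0565 V/decade


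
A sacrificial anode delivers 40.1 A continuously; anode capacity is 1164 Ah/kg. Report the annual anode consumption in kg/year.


Annual consumption = current * hours per year / capacity
Rate = 40.1 * 8760 / 1164 = 301.8 kg/year

301.8 kg/year


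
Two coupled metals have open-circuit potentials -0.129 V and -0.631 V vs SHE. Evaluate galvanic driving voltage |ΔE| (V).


Driving voltage is the absolute potential difference.
|ΔE| = |-0.129 − (-0.631)| = 0.502 V

0.502 V


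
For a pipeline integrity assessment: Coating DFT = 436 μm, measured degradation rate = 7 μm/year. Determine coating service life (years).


Service life = thickness / degradation rate
Life = 436 / 7 = 62.3 years

62.3 years


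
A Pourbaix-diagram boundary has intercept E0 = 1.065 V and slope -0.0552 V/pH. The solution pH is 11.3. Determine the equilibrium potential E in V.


Apply the Pourbaix line equation: E = E0 + slope*pH
E = 1.065 + (-0.0552)*11.3 = 1.065 + (-0.62376) = 0.44124 V
Rounded to 4 decimal places: E = 0.4412 V

0.4412 V


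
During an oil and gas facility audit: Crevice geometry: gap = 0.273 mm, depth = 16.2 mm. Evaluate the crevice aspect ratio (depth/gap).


Aspect ratio = depth / gap
Ratio = 16.2 / 0.273 = 59.3

59.3


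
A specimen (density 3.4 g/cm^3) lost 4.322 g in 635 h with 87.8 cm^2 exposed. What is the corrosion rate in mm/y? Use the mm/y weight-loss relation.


Apply the mm/y weight-loss relation: CR = 87600 * W / (D * A * T)
Numerator: 87600 * 4.322 = 378607.2
Denominator: 3.4 * 87.8 * 635 = 189560.2
CR = 378607.2 / 189560.2 = 1.997293 mm/y

1.997293 mm/y


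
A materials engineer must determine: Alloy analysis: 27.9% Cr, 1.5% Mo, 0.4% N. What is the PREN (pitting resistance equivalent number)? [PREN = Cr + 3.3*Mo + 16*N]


Apply the PREN formula: PREN = Cr + 3.3*Mo + 16*N
PREN = 27.9 + 3.3*1.5 + 16*0.4
PREN = 27.9 + 4.95 + 6.4 = 39.25

39.25


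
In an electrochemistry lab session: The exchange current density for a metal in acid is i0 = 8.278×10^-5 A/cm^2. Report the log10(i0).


i0 = 8.278×10^-5 A/cm^2
log10(i0) = -4.082

-4.082


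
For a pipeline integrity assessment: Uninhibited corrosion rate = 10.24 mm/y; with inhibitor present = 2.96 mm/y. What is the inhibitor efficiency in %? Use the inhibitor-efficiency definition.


Apply the inhibitor-efficiency definition: IE = (CR_blank − CR_inh)/CR_blank × 100
IE = (10.24 − 2.96) / 10.24 × 100
IE = 7.28 / 10.24 × 100 = 71.1 %

71.1 %


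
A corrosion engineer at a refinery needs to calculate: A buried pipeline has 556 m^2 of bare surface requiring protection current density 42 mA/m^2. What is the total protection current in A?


I = area * current density, then convert mA → A (÷1000)
I = 556 * 42 / 1000 = 23.35 A

23.35 A


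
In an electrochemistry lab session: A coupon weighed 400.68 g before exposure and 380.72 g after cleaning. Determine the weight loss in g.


Weight loss = initial − final
WL = 400.68 − 380.72 = 19.96 g

19.96 g


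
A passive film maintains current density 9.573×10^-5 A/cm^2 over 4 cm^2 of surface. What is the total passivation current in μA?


I = i_pass * A, then convert A → μA (×10^6)
I = 9.573×10^-5 * 4 * 10^6 = 382.92 μA

382.92 μA


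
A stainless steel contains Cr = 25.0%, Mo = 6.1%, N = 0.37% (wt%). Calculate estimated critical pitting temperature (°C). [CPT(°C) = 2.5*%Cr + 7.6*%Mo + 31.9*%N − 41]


Apply the ASTM G48 empirical CPT estimate: CPT(°C) = 2.5*%Cr + 7.6*%Mo + 31.9*%N − 41
2.5*25.0 = 62.5; 7.6*6.1 = 46.36; 31.9*0.37 = 11.803
CPT = 62.5 + 46.36 + 11.803 − 41 = 79.663 °C
Rounded to 0.1 °C: CPT ≈ 79.7 °C

79.7 °C


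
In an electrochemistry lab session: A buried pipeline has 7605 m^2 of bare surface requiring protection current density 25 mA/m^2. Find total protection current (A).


I = area * current density, then convert mA → A (÷1000)
I = 7605 * 25 / 1000 = 190.13 A

190.13 A


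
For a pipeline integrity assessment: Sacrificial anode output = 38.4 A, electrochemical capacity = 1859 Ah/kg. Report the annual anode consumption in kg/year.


Annual consumption = current * hours per year / capacity
Rate = 38.4 * 8760 / 1859 = 180.9 kg/year

180.9 kg/year


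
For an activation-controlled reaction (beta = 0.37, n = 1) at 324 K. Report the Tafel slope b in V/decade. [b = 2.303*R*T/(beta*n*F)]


Apply the Tafel slope relation: b = 2.303*R*T/(beta*n*F)
Numerator: 2.303 * 8.314 * 324 = 6203.67
Denominator: 0.37 * 1 * 96485 = 35699.45
b = 6203.67 / 35699.45 = 0.1738 V/decade

0.1738 V/decade


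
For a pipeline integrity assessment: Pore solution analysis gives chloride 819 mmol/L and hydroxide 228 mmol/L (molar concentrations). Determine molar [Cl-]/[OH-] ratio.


Threshold parameter = [Cl-] / [OH-] (molar basis; both in mmol/L, so units cancel)
Ratio = 819 / 228 = 3.59

3.59


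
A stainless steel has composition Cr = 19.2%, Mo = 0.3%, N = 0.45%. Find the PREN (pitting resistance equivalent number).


Apply the PREN formula: PREN = Cr + 3.3*Mo + 16*N
PREN = 19.2 + 3.3*0.3 + 16*0.45
PREN = 19.2 + 0.99 + 7.2 = 27.39

27.39


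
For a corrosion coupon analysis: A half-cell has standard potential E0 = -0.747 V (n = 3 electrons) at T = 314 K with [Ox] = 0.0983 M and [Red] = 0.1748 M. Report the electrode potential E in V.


Apply the Nernst equation: E = E0 + (RT/nF)*ln([Ox]/[Red])
Step 1: RT/nF = 8.314*314/(3*96485) = 0.009019 V
Step 2: [Ox]/[Red] = 0.0983/0.1748 = 0.562357
Step 3: ln(0.562357) = -0.575618
Step 4: correction = 0.009019 * -0.575618 = -0.0052 V
E = -0.747 + -0.0052 = -0.7522 V

-0.7522 V


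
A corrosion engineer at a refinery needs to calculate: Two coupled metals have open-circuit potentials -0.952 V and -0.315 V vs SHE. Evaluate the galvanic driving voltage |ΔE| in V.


Driving voltage is the absolute potential difference.
|ΔE| = |-0.952 − (-0.315)| = 0.637 V

0.637 V


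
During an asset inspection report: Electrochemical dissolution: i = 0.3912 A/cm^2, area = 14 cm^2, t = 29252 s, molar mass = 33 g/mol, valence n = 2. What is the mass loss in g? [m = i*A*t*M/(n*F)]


Apply Faraday's law: m = i*A*t*M / (n*F)
Total charge passed Q = i*A*t = 0.3912*14*29252 = 160207.3536 C
m = Q*M/(n*F) = 160207.3536*33/(2*96485) = 27.39723 g

27.39723 g


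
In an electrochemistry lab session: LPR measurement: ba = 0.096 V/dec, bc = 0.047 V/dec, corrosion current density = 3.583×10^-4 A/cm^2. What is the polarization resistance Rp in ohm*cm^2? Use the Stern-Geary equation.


Apply the Stern-Geary equation: Rp = ba*bc / (2.303*icorr*(ba+bc))
ba*bc = 0.096*0.047 = 0.004512
ba+bc = 0.143; 2.303*icorr*(ba+bc) = 2.303*3.583×10^-4*0.143 = 1.1799858×10^-4
Rp = 0.004512 / 1.1799858×10^-4 = 38.24 ohm*cm^2

38.24 ohm*cm^2


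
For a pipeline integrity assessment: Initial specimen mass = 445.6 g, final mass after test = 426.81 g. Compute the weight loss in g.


Weight loss = initial − final
WL = 445.6 − 426.81 = 18.79 g

18.79 g


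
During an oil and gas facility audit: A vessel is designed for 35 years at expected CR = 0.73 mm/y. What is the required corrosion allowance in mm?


Corrosion allowance = CR × design life
CA = 0.73 * 35 = 25.55 mm

25.55 mm


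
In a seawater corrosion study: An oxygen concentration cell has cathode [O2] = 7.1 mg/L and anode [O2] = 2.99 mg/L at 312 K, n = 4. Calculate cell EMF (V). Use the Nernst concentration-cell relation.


Apply the Nernst concentration-cell relation: E = (RT/nF)*ln(C_cathode/C_anode)
RT/nF = 8.314*312/(4*96485) = 0.00672117 V
ln(7.1/2.99) = 0.86482
E = 0.00672117 * 0.86482 = 0.00581 V

0.00581 V


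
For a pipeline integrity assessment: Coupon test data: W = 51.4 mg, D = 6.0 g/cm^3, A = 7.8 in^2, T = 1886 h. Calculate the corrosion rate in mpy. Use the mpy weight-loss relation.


Apply the mpy weight-loss relation: CR = 534 * W / (D * A * T)
Numerator: 534 * 51.4 = 27447.6
Denominator: 6.0 * 7.8 * 1886 = 88264.8
CR = 27447.6 / 88264.8 = 0.311 mpy

0.311 mpy


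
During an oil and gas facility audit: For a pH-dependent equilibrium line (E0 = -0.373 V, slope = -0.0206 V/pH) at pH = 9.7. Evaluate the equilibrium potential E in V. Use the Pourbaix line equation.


Apply the Pourbaix line equation: E = E0 + slope*pH
E = -0.373 + (-0.0206)*9.7 = -0.373 + (-0.19982) = -0.57282 V
Rounded to 3 decimal places: E = -0.573 V

-0.573 V


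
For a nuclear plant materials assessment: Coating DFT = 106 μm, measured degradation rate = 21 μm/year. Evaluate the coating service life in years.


Service life = thickness / degradation rate
Life = 106 / 21 = 5.0 years

5.0 years


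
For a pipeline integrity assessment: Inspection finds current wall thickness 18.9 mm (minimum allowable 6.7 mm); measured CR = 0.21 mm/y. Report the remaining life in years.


Apply the remaining-life relation: RL = (t_current − t_min) / CR
RL = (18.9 − 6.7) / 0.21 = 12.2 / 0.21 = 58.1 years

58.1 years


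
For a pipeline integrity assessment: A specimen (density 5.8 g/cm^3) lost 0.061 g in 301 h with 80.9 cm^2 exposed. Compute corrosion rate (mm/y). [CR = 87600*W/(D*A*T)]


Apply the mm/y weight-loss relation: CR = 87600 * W / (D * A * T)
Numerator: 87600 * 0.061 = 5343.6
Denominator: 5.8 * 80.9 * 301 = 141235.22
CR = 5343.6 / 141235.22 = 0.0378 mm/y

0.0378 mm/y


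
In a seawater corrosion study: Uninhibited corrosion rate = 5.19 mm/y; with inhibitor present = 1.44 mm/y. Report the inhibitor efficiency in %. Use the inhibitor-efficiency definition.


Apply the inhibitor-efficiency definition: IE = (CR_blank − CR_inh)/CR_blank × 100
IE = (5.19 − 1.44) / 5.19 × 100
IE = 3.75 / 5.19 × 100 = 72.3 %

72.3 %


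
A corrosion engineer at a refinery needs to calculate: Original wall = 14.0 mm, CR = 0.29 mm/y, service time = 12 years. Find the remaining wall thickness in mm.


Remaining wall = original − CR × time
t = 14.0 − 0.29*12 = 14.0 − 3.48 = 10.52 mm

10.52 mm


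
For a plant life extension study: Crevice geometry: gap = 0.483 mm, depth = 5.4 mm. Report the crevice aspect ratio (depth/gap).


Aspect ratio = depth / gap
Ratio = 5.4 / 0.483 = 11.2

11.2


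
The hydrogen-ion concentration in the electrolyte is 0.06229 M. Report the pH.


pH = −log10[H+]
pH = −log10(0.06229) = 1.21

1.21


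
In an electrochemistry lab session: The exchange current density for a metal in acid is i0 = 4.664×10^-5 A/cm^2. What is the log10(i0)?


i0 = 4.664×10^-5 A/cm^2
log10(i0) = -4.331

-4.331


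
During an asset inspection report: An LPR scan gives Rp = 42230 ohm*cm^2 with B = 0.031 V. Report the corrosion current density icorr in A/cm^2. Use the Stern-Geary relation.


Apply the Stern-Geary relation: icorr = B / Rp
icorr = 0.031 / 42230 = 7.341×10^-7 A/cm^2

7.341×10^-7 A/cm^2


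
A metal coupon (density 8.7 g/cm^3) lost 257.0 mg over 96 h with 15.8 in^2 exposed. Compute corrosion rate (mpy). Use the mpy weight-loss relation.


Apply the mpy weight-loss relation: CR = 534 * W / (D * A * T)
Numerator: 534 * 257.0 = 137238.0
Denominator: 8.7 * 15.8 * 96 = 13196.16
CR = 137238.0 / 13196.16 = 10.39984 mpy

10.39984 mpy


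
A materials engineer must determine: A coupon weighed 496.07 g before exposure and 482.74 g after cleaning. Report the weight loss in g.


Weight loss = initial − final
WL = 496.07 − 482.74 = 13.33 g

13.33 g


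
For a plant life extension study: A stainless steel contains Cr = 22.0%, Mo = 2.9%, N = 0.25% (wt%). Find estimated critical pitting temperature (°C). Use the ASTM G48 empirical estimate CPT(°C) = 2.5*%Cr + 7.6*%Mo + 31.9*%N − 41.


Apply the ASTM G48 empirical CPT estimate: CPT(°C) = 2.5*%Cr + 7.6*%Mo + 31.9*%N − 41
2.5*22.0 = 55; 7.6*2.9 = 22.04; 31.9*0.25 = 7.975
CPT = 55 + 22.04 + 7.975 − 41 = 44.015 °C
Rounded to 0.1 °C: CPT ≈ 44.0 °C

44.0 °C


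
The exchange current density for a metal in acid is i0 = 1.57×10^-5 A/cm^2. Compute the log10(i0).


i0 = 1.57×10^-5 A/cm^2
log10(i0) = -4.804

-4.804


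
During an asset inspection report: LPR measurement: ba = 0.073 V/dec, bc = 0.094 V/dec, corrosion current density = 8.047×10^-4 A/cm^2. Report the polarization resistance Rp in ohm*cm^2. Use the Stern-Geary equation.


Apply the Stern-Geary equation: Rp = ba*bc / (2.303*icorr*(ba+bc))
ba*bc = 0.073*0.094 = 0.006862
ba+bc = 0.167; 2.303*icorr*(ba+bc) = 2.303*8.047×10^-4*0.167 = 3.0948842×10^-4
Rp = 0.006862 / 3.0948842×10^-4 = 22.17 ohm*cm^2

22.17 ohm*cm^2


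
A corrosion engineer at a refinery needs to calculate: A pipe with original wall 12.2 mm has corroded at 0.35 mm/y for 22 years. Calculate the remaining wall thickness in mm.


Remaining wall = original − CR × time
t = 12.2 − 0.35*22 = 12.2 − 7.7 = 4.5 mm

4.5 mm


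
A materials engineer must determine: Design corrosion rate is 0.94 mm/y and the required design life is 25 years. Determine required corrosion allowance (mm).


Corrosion allowance = CR × design life
CA = 0.94 * 25 = 23.5 mm

23.5 mm


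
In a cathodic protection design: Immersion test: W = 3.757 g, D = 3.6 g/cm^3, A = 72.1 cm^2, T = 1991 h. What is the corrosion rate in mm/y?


Apply the mm/y weight-loss relation: CR = 87600 * W / (D * A * T)
Numerator: 87600 * 3.757 = 329113.2
Denominator: 3.6 * 72.1 * 1991 = 516783.96
CR = 329113.2 / 516783.96 = 0.63685 mm/y

0.63685 mm/y


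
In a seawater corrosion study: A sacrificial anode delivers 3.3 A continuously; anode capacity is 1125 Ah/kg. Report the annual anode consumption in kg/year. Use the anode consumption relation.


Annual consumption = current * hours per year / capacity
Rate = 3.3 * 8760 / 1125 = 25.7 kg/year

25.7 kg/year


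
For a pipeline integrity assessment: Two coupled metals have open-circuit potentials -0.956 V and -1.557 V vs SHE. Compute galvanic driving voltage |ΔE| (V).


Driving voltage is the absolute potential difference.
|ΔE| = |-0.956 − (-1.557)| = 0.601 V

0.601 V


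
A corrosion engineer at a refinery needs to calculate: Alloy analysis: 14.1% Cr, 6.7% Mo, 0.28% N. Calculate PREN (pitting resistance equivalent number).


Apply the PREN formula: PREN = Cr + 3.3*Mo + 16*N
PREN = 14.1 + 3.3*6.7 + 16*0.28
PREN = 14.1 + 22.11 + 4.48 = 40.69

40.69


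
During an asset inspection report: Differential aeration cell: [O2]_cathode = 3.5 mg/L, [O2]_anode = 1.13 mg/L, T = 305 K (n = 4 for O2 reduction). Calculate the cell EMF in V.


Apply the Nernst concentration-cell relation: E = (RT/nF)*ln(C_cathode/C_anode)
RT/nF = 8.314*305/(4*96485) = 0.00657037 V
ln(3.5/1.13) = 1.13055
E = 0.00657037 * 1.13055 = 0.00743 V

0.00743 V


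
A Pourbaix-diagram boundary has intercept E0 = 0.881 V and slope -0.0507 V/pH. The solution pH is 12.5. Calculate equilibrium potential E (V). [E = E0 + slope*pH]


Apply the Pourbaix line equation: E = E0 + slope*pH
E = 0.881 + (-0.0507)*12.5 = 0.881 + (-0.63375) = 0.24725 V
Rounded to 3 decimal places: E = 0.247 V

0.247 V


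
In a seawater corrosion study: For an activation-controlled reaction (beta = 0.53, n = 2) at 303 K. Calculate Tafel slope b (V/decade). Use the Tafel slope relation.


Apply the Tafel slope relation: b = 2.303*R*T/(beta*n*F)
Numerator: 2.303 * 8.314 * 303 = 5801.58
Denominator: 0.53 * 2 * 96485 = 102274.1
b = 5801.58 / 102274.1 = 0.057 V/decade

0.057 V/decade


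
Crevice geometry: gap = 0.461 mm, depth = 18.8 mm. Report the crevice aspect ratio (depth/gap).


Aspect ratio = depth / gap
Ratio = 18.8 / 0.461 = 40.8

40.8


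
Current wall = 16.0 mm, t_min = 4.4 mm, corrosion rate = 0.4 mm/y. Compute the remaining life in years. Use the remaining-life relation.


Apply the remaining-life relation: RL = (t_current − t_min) / CR
RL = (16.0 − 4.4) / 0.4 = 11.6 / 0.4 = 29.0 years

29.0 years


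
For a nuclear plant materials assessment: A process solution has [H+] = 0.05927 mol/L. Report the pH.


pH = −log10[H+]
pH = −log10(0.05927) = 1.23

1.23


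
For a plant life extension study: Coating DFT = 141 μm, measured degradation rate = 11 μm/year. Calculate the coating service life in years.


Service life = thickness / degradation rate
Life = 141 / 11 = 12.8 years

12.8 years


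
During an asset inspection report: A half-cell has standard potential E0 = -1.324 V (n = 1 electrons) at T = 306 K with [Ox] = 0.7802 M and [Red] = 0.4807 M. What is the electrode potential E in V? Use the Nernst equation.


Apply the Nernst equation: E = E0 + (RT/nF)*ln([Ox]/[Red])
Step 1: RT/nF = 8.314*306/(1*96485) = 0.02636766 V
Step 2: [Ox]/[Red] = 0.7802/0.4807 = 1.62305
Step 3: ln(1.62305) = 0.484307
Step 4: correction = 0.02636766 * 0.484307 = 0.013 V
E = -1.324 + 0.013 = -1.311 V

-1.311 V


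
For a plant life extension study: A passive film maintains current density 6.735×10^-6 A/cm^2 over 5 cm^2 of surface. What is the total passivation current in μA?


I = i_pass * A, then convert A → μA (×10^6)
I = 6.735×10^-6 * 5 * 10^6 = 33.68 μA

33.68 μA


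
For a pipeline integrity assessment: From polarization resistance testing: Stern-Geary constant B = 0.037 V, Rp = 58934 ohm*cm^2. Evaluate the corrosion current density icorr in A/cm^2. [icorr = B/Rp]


Apply the Stern-Geary relation: icorr = B / Rp
icorr = 0.037 / 58934 = 6.278×10^-7 A/cm^2

6.278×10^-7 A/cm^2


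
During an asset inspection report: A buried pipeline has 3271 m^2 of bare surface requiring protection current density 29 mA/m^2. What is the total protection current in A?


I = area * current density, then convert mA → A (÷1000)
I = 3271 * 29 / 1000 = 94.86 A

94.86 A


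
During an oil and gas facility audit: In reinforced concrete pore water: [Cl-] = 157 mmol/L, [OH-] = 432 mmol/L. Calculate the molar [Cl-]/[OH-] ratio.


Threshold parameter = [Cl-] / [OH-] (molar basis; both in mmol/L, so units cancel)
Ratio = 157 / 432 = 0.36

0.36


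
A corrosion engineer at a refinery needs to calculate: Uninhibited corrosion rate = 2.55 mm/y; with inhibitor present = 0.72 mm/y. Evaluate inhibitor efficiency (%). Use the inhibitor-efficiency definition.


Apply the inhibitor-efficiency definition: IE = (CR_blank − CR_inh)/CR_blank × 100
IE = (2.55 − 0.72) / 2.55 × 100
IE = 1.83 / 2.55 × 100 = 71.8 %

71.8 %


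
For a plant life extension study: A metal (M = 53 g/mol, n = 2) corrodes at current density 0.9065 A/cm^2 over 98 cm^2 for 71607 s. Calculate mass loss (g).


Apply Faraday's law: m = i*A*t*M / (n*F)
Total charge passed Q = i*A*t = 0.9065*98*71607 = 6361351.059 C
m = Q*M/(n*F) = 6361351.059*53/(2*96485) = 1747.171 g

1747.171 g


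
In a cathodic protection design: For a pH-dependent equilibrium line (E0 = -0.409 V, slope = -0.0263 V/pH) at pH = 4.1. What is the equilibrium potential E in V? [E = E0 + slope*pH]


Apply the Pourbaix line equation: E = E0 + slope*pH
E = -0.409 + (-0.0263)*4.1 = -0.409 + (-0.10783) = -0.51683 V
Rounded to 3 decimal places: E = -0.517 V

-0.517 V


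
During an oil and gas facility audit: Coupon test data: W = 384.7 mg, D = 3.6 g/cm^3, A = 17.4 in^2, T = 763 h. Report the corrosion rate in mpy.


Apply the mpy weight-loss relation: CR = 534 * W / (D * A * T)
Numerator: 534 * 384.7 = 205429.8
Denominator: 3.6 * 17.4 * 763 = 47794.32
CR = 205429.8 / 47794.32 = 4.298 mpy

4.298 mpy


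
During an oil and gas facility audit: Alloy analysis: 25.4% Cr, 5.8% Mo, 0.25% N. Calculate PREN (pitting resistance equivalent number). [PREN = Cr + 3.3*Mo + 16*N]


Apply the PREN formula: PREN = Cr + 3.3*Mo + 16*N
PREN = 25.4 + 3.3*5.8 + 16*0.25
PREN = 25.4 + 19.14 + 4.0 = 48.54

48.54


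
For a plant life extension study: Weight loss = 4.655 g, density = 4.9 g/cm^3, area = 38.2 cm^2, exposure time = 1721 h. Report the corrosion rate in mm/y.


Apply the mm/y weight-loss relation: CR = 87600 * W / (D * A * T)
Numerator: 87600 * 4.655 = 407778.0
Denominator: 4.9 * 38.2 * 1721 = 322136.78
CR = 407778.0 / 322136.78 = 1.2659 mm/y

1.2659 mm/y


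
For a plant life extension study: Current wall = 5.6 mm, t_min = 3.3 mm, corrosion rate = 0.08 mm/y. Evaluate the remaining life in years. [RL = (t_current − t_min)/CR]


Apply the remaining-life relation: RL = (t_current − t_min) / CR
RL = (5.6 − 3.3) / 0.08 = 2.3 / 0.08 = 28.8 years

28.8 years


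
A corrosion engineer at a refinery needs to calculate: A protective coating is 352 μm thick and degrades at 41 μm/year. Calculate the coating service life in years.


Service life = thickness / degradation rate
Life = 352 / 41 = 8.6 years

8.6 years


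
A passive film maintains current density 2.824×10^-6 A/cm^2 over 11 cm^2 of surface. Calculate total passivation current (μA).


I = i_pass * A, then convert A → μA (×10^6)
I = 2.824×10^-6 * 11 * 10^6 = 31.06 μA

31.06 μA


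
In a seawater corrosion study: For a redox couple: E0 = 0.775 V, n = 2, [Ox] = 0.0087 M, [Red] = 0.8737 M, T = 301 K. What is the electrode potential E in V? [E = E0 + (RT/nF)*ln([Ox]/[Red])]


Apply the Nernst equation: E = E0 + (RT/nF)*ln([Ox]/[Red])
Step 1: RT/nF = 8.314*301/(2*96485) = 0.01296841 V
Step 2: [Ox]/[Red] = 0.0087/0.8737 = 0.009958
Step 3: ln(0.009958) = -4.609379
Step 4: correction = 0.01296841 * -4.609379 = -0.06 V
E = 0.775 + -0.06 = 0.715 V

0.715 V


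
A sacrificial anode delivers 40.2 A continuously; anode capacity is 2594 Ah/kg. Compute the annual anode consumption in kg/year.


Annual consumption = current * hours per year / capacity
Rate = 40.2 * 8760 / 2594 = 135.8 kg/year

135.8 kg/year


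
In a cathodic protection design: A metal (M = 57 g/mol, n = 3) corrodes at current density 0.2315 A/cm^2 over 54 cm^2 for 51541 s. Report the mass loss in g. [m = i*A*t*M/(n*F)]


Apply Faraday's law: m = i*A*t*M / (n*F)
Total charge passed Q = i*A*t = 0.2315*54*51541 = 644314.041 C
m = Q*M/(n*F) = 644314.041*57/(3*96485) = 126.87948 g

126.87948 g


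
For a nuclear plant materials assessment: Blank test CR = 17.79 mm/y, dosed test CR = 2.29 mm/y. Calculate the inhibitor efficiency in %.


Apply the inhibitor-efficiency definition: IE = (CR_blank − CR_inh)/CR_blank × 100
IE = (17.79 − 2.29) / 17.79 × 100
IE = 15.5 / 17.79 × 100 = 87.1 %

87.1 %
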